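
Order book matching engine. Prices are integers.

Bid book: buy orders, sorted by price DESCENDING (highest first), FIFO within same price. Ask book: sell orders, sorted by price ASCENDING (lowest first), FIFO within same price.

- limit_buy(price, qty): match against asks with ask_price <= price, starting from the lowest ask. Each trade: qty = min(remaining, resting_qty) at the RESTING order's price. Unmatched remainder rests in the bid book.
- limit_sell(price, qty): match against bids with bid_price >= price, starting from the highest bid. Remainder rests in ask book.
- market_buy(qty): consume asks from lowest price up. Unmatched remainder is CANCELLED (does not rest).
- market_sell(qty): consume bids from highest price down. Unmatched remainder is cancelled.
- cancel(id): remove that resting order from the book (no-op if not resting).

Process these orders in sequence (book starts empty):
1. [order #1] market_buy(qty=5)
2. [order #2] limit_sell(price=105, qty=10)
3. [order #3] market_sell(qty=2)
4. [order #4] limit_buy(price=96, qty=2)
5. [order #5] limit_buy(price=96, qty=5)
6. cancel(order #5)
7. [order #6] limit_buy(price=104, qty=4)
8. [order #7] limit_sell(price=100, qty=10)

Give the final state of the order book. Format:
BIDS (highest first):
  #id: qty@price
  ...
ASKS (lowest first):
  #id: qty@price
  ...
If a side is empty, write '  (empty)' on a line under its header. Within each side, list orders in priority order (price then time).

Answer: BIDS (highest first):
  #4: 2@96
ASKS (lowest first):
  #7: 6@100
  #2: 10@105

Derivation:
After op 1 [order #1] market_buy(qty=5): fills=none; bids=[-] asks=[-]
After op 2 [order #2] limit_sell(price=105, qty=10): fills=none; bids=[-] asks=[#2:10@105]
After op 3 [order #3] market_sell(qty=2): fills=none; bids=[-] asks=[#2:10@105]
After op 4 [order #4] limit_buy(price=96, qty=2): fills=none; bids=[#4:2@96] asks=[#2:10@105]
After op 5 [order #5] limit_buy(price=96, qty=5): fills=none; bids=[#4:2@96 #5:5@96] asks=[#2:10@105]
After op 6 cancel(order #5): fills=none; bids=[#4:2@96] asks=[#2:10@105]
After op 7 [order #6] limit_buy(price=104, qty=4): fills=none; bids=[#6:4@104 #4:2@96] asks=[#2:10@105]
After op 8 [order #7] limit_sell(price=100, qty=10): fills=#6x#7:4@104; bids=[#4:2@96] asks=[#7:6@100 #2:10@105]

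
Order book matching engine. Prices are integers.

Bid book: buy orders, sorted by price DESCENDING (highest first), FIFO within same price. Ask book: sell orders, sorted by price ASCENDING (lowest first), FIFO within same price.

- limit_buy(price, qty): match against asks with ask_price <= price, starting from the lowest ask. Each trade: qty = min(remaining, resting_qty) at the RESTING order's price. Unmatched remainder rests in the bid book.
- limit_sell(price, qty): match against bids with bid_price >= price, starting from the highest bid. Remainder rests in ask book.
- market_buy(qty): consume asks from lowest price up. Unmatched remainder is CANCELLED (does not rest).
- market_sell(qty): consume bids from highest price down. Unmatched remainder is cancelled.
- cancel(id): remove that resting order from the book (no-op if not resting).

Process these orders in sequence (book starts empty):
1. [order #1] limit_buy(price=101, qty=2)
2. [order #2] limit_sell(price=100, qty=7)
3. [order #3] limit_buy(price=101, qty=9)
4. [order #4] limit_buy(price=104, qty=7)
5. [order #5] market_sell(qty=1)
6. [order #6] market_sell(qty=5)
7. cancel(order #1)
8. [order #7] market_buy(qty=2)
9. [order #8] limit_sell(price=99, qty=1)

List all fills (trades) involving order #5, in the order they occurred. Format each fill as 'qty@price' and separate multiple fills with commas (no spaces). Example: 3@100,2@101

Answer: 1@104

Derivation:
After op 1 [order #1] limit_buy(price=101, qty=2): fills=none; bids=[#1:2@101] asks=[-]
After op 2 [order #2] limit_sell(price=100, qty=7): fills=#1x#2:2@101; bids=[-] asks=[#2:5@100]
After op 3 [order #3] limit_buy(price=101, qty=9): fills=#3x#2:5@100; bids=[#3:4@101] asks=[-]
After op 4 [order #4] limit_buy(price=104, qty=7): fills=none; bids=[#4:7@104 #3:4@101] asks=[-]
After op 5 [order #5] market_sell(qty=1): fills=#4x#5:1@104; bids=[#4:6@104 #3:4@101] asks=[-]
After op 6 [order #6] market_sell(qty=5): fills=#4x#6:5@104; bids=[#4:1@104 #3:4@101] asks=[-]
After op 7 cancel(order #1): fills=none; bids=[#4:1@104 #3:4@101] asks=[-]
After op 8 [order #7] market_buy(qty=2): fills=none; bids=[#4:1@104 #3:4@101] asks=[-]
After op 9 [order #8] limit_sell(price=99, qty=1): fills=#4x#8:1@104; bids=[#3:4@101] asks=[-]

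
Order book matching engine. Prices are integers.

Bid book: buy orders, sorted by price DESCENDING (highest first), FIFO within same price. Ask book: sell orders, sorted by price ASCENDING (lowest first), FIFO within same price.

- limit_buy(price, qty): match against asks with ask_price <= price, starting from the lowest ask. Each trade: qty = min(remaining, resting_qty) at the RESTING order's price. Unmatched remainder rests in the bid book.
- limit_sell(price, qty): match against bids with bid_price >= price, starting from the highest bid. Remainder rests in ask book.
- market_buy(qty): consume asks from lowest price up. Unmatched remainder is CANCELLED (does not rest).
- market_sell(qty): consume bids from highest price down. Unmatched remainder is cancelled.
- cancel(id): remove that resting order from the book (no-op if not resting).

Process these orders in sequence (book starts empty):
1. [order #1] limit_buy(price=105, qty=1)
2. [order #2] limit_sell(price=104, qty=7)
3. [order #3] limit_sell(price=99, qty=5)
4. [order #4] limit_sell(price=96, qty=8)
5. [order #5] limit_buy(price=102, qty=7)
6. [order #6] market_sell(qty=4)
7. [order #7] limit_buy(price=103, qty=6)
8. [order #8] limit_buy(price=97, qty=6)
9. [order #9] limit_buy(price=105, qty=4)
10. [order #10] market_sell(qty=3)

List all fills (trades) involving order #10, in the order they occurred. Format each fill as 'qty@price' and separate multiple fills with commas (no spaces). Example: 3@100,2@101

After op 1 [order #1] limit_buy(price=105, qty=1): fills=none; bids=[#1:1@105] asks=[-]
After op 2 [order #2] limit_sell(price=104, qty=7): fills=#1x#2:1@105; bids=[-] asks=[#2:6@104]
After op 3 [order #3] limit_sell(price=99, qty=5): fills=none; bids=[-] asks=[#3:5@99 #2:6@104]
After op 4 [order #4] limit_sell(price=96, qty=8): fills=none; bids=[-] asks=[#4:8@96 #3:5@99 #2:6@104]
After op 5 [order #5] limit_buy(price=102, qty=7): fills=#5x#4:7@96; bids=[-] asks=[#4:1@96 #3:5@99 #2:6@104]
After op 6 [order #6] market_sell(qty=4): fills=none; bids=[-] asks=[#4:1@96 #3:5@99 #2:6@104]
After op 7 [order #7] limit_buy(price=103, qty=6): fills=#7x#4:1@96 #7x#3:5@99; bids=[-] asks=[#2:6@104]
After op 8 [order #8] limit_buy(price=97, qty=6): fills=none; bids=[#8:6@97] asks=[#2:6@104]
After op 9 [order #9] limit_buy(price=105, qty=4): fills=#9x#2:4@104; bids=[#8:6@97] asks=[#2:2@104]
After op 10 [order #10] market_sell(qty=3): fills=#8x#10:3@97; bids=[#8:3@97] asks=[#2:2@104]

Answer: 3@97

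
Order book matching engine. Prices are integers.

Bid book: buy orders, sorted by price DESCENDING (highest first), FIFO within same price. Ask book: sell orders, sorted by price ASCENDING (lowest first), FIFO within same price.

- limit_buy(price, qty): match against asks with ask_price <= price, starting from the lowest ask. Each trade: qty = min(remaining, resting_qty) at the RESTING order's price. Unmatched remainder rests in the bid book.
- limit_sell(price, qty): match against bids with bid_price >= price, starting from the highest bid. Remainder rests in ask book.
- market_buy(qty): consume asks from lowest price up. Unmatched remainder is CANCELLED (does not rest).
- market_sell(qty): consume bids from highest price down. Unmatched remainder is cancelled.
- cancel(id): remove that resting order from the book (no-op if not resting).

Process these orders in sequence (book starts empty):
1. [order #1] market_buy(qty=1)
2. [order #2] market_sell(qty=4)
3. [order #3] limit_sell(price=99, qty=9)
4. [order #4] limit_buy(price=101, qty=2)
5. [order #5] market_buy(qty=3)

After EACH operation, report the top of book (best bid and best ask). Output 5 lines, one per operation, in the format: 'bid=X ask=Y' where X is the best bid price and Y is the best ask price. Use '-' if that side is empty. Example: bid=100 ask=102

After op 1 [order #1] market_buy(qty=1): fills=none; bids=[-] asks=[-]
After op 2 [order #2] market_sell(qty=4): fills=none; bids=[-] asks=[-]
After op 3 [order #3] limit_sell(price=99, qty=9): fills=none; bids=[-] asks=[#3:9@99]
After op 4 [order #4] limit_buy(price=101, qty=2): fills=#4x#3:2@99; bids=[-] asks=[#3:7@99]
After op 5 [order #5] market_buy(qty=3): fills=#5x#3:3@99; bids=[-] asks=[#3:4@99]

Answer: bid=- ask=-
bid=- ask=-
bid=- ask=99
bid=- ask=99
bid=- ask=99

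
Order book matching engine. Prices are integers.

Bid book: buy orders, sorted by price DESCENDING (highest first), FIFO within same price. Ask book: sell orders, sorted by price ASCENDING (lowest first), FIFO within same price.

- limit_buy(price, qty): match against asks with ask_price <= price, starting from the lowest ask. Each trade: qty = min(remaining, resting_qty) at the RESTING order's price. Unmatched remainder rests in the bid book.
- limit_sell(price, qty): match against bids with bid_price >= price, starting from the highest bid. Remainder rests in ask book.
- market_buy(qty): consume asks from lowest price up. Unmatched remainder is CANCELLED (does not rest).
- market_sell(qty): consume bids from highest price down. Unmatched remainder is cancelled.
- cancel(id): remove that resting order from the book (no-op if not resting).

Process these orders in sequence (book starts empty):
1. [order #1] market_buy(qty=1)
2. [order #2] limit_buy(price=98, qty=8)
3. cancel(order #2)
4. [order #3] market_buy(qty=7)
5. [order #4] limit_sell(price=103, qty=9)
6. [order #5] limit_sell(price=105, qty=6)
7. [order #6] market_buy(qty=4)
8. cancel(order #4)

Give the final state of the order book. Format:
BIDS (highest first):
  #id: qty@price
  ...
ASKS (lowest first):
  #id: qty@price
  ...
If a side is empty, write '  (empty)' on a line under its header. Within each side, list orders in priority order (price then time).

Answer: BIDS (highest first):
  (empty)
ASKS (lowest first):
  #5: 6@105

Derivation:
After op 1 [order #1] market_buy(qty=1): fills=none; bids=[-] asks=[-]
After op 2 [order #2] limit_buy(price=98, qty=8): fills=none; bids=[#2:8@98] asks=[-]
After op 3 cancel(order #2): fills=none; bids=[-] asks=[-]
After op 4 [order #3] market_buy(qty=7): fills=none; bids=[-] asks=[-]
After op 5 [order #4] limit_sell(price=103, qty=9): fills=none; bids=[-] asks=[#4:9@103]
After op 6 [order #5] limit_sell(price=105, qty=6): fills=none; bids=[-] asks=[#4:9@103 #5:6@105]
After op 7 [order #6] market_buy(qty=4): fills=#6x#4:4@103; bids=[-] asks=[#4:5@103 #5:6@105]
After op 8 cancel(order #4): fills=none; bids=[-] asks=[#5:6@105]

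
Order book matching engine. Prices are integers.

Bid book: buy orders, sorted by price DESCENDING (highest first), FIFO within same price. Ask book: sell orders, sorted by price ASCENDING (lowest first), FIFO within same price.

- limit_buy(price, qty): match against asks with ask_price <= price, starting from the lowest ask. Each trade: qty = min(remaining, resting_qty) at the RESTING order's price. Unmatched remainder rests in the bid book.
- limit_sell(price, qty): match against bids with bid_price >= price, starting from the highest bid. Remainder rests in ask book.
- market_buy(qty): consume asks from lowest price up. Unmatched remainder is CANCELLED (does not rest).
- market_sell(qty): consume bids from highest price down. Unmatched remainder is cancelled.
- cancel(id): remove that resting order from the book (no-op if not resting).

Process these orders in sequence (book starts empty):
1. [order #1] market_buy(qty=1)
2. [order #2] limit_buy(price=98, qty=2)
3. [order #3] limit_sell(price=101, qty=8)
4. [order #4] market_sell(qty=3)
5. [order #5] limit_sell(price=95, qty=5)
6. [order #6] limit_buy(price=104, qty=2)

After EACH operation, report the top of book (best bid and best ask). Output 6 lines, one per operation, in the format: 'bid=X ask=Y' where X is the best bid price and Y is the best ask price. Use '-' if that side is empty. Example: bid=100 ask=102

Answer: bid=- ask=-
bid=98 ask=-
bid=98 ask=101
bid=- ask=101
bid=- ask=95
bid=- ask=95

Derivation:
After op 1 [order #1] market_buy(qty=1): fills=none; bids=[-] asks=[-]
After op 2 [order #2] limit_buy(price=98, qty=2): fills=none; bids=[#2:2@98] asks=[-]
After op 3 [order #3] limit_sell(price=101, qty=8): fills=none; bids=[#2:2@98] asks=[#3:8@101]
After op 4 [order #4] market_sell(qty=3): fills=#2x#4:2@98; bids=[-] asks=[#3:8@101]
After op 5 [order #5] limit_sell(price=95, qty=5): fills=none; bids=[-] asks=[#5:5@95 #3:8@101]
After op 6 [order #6] limit_buy(price=104, qty=2): fills=#6x#5:2@95; bids=[-] asks=[#5:3@95 #3:8@101]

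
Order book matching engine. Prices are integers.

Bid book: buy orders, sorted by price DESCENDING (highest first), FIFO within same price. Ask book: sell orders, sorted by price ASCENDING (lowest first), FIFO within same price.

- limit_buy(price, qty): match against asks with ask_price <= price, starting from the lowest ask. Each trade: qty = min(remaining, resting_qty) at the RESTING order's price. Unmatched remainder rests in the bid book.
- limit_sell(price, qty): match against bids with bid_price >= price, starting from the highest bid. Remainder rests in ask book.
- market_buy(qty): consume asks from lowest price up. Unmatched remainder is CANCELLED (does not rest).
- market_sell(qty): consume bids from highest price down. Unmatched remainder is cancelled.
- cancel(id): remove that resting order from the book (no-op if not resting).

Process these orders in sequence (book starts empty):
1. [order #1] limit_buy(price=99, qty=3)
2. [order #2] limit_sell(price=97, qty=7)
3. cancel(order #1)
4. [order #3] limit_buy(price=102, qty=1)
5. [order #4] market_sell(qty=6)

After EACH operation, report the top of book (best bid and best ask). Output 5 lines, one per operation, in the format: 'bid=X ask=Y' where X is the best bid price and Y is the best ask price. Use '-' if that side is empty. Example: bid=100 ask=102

After op 1 [order #1] limit_buy(price=99, qty=3): fills=none; bids=[#1:3@99] asks=[-]
After op 2 [order #2] limit_sell(price=97, qty=7): fills=#1x#2:3@99; bids=[-] asks=[#2:4@97]
After op 3 cancel(order #1): fills=none; bids=[-] asks=[#2:4@97]
After op 4 [order #3] limit_buy(price=102, qty=1): fills=#3x#2:1@97; bids=[-] asks=[#2:3@97]
After op 5 [order #4] market_sell(qty=6): fills=none; bids=[-] asks=[#2:3@97]

Answer: bid=99 ask=-
bid=- ask=97
bid=- ask=97
bid=- ask=97
bid=- ask=97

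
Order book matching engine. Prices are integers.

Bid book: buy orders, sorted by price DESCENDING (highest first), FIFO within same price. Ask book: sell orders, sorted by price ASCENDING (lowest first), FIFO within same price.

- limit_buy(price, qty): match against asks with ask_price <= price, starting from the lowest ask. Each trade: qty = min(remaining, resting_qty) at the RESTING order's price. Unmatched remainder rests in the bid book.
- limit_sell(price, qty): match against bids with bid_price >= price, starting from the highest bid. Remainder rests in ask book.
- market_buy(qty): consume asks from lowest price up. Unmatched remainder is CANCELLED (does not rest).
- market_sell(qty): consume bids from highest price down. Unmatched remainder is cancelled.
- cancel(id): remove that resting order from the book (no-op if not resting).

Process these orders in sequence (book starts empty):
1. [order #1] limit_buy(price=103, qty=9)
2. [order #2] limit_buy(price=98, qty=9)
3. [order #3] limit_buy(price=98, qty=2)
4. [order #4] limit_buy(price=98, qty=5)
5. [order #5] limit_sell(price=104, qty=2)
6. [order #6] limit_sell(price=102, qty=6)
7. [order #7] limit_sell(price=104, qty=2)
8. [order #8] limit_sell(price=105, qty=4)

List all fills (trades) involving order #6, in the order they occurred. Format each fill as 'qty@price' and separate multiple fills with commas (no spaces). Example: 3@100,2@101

Answer: 6@103

Derivation:
After op 1 [order #1] limit_buy(price=103, qty=9): fills=none; bids=[#1:9@103] asks=[-]
After op 2 [order #2] limit_buy(price=98, qty=9): fills=none; bids=[#1:9@103 #2:9@98] asks=[-]
After op 3 [order #3] limit_buy(price=98, qty=2): fills=none; bids=[#1:9@103 #2:9@98 #3:2@98] asks=[-]
After op 4 [order #4] limit_buy(price=98, qty=5): fills=none; bids=[#1:9@103 #2:9@98 #3:2@98 #4:5@98] asks=[-]
After op 5 [order #5] limit_sell(price=104, qty=2): fills=none; bids=[#1:9@103 #2:9@98 #3:2@98 #4:5@98] asks=[#5:2@104]
After op 6 [order #6] limit_sell(price=102, qty=6): fills=#1x#6:6@103; bids=[#1:3@103 #2:9@98 #3:2@98 #4:5@98] asks=[#5:2@104]
After op 7 [order #7] limit_sell(price=104, qty=2): fills=none; bids=[#1:3@103 #2:9@98 #3:2@98 #4:5@98] asks=[#5:2@104 #7:2@104]
After op 8 [order #8] limit_sell(price=105, qty=4): fills=none; bids=[#1:3@103 #2:9@98 #3:2@98 #4:5@98] asks=[#5:2@104 #7:2@104 #8:4@105]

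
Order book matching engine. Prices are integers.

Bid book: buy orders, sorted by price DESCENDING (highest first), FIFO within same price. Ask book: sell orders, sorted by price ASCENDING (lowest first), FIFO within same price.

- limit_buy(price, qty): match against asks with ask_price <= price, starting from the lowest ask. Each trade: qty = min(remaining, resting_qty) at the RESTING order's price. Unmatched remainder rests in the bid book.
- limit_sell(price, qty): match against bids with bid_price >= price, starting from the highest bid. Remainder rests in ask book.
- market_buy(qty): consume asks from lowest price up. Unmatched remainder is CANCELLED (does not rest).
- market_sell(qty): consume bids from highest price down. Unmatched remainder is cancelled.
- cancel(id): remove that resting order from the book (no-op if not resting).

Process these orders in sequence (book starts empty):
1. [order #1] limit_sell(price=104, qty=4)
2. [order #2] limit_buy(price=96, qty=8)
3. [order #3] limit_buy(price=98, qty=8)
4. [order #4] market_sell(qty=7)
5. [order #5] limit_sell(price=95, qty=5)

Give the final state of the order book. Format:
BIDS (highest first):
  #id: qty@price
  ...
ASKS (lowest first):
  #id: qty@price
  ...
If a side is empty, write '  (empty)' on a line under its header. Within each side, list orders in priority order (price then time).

After op 1 [order #1] limit_sell(price=104, qty=4): fills=none; bids=[-] asks=[#1:4@104]
After op 2 [order #2] limit_buy(price=96, qty=8): fills=none; bids=[#2:8@96] asks=[#1:4@104]
After op 3 [order #3] limit_buy(price=98, qty=8): fills=none; bids=[#3:8@98 #2:8@96] asks=[#1:4@104]
After op 4 [order #4] market_sell(qty=7): fills=#3x#4:7@98; bids=[#3:1@98 #2:8@96] asks=[#1:4@104]
After op 5 [order #5] limit_sell(price=95, qty=5): fills=#3x#5:1@98 #2x#5:4@96; bids=[#2:4@96] asks=[#1:4@104]

Answer: BIDS (highest first):
  #2: 4@96
ASKS (lowest first):
  #1: 4@104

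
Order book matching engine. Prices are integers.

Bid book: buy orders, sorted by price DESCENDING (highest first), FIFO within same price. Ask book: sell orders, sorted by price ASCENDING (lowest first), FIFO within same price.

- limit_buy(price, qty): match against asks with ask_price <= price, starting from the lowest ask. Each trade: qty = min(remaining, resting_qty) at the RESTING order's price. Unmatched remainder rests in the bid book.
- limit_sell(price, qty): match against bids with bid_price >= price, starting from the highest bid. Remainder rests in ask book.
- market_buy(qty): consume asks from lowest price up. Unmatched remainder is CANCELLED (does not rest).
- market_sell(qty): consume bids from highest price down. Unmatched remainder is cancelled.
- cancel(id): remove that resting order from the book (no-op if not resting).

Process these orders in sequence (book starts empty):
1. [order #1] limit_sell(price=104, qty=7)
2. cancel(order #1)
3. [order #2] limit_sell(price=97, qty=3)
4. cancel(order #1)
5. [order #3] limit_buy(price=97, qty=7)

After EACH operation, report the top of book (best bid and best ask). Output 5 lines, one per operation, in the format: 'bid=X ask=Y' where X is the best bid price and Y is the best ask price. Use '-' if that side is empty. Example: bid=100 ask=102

After op 1 [order #1] limit_sell(price=104, qty=7): fills=none; bids=[-] asks=[#1:7@104]
After op 2 cancel(order #1): fills=none; bids=[-] asks=[-]
After op 3 [order #2] limit_sell(price=97, qty=3): fills=none; bids=[-] asks=[#2:3@97]
After op 4 cancel(order #1): fills=none; bids=[-] asks=[#2:3@97]
After op 5 [order #3] limit_buy(price=97, qty=7): fills=#3x#2:3@97; bids=[#3:4@97] asks=[-]

Answer: bid=- ask=104
bid=- ask=-
bid=- ask=97
bid=- ask=97
bid=97 ask=-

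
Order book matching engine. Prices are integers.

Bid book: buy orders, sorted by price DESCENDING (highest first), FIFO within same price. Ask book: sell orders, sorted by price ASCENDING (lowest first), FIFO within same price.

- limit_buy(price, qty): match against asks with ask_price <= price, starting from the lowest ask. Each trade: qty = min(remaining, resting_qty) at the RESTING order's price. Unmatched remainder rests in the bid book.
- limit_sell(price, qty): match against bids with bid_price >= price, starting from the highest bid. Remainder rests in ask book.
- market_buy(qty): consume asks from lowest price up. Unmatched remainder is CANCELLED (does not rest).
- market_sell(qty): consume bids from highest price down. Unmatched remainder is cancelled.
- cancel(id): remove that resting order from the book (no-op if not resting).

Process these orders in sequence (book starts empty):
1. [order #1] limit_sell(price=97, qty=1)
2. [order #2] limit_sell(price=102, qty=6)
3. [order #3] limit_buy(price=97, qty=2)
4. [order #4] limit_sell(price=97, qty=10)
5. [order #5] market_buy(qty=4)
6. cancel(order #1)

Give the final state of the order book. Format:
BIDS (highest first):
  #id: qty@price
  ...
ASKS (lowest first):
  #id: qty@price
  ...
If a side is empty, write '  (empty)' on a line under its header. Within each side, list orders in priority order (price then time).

After op 1 [order #1] limit_sell(price=97, qty=1): fills=none; bids=[-] asks=[#1:1@97]
After op 2 [order #2] limit_sell(price=102, qty=6): fills=none; bids=[-] asks=[#1:1@97 #2:6@102]
After op 3 [order #3] limit_buy(price=97, qty=2): fills=#3x#1:1@97; bids=[#3:1@97] asks=[#2:6@102]
After op 4 [order #4] limit_sell(price=97, qty=10): fills=#3x#4:1@97; bids=[-] asks=[#4:9@97 #2:6@102]
After op 5 [order #5] market_buy(qty=4): fills=#5x#4:4@97; bids=[-] asks=[#4:5@97 #2:6@102]
After op 6 cancel(order #1): fills=none; bids=[-] asks=[#4:5@97 #2:6@102]

Answer: BIDS (highest first):
  (empty)
ASKS (lowest first):
  #4: 5@97
  #2: 6@102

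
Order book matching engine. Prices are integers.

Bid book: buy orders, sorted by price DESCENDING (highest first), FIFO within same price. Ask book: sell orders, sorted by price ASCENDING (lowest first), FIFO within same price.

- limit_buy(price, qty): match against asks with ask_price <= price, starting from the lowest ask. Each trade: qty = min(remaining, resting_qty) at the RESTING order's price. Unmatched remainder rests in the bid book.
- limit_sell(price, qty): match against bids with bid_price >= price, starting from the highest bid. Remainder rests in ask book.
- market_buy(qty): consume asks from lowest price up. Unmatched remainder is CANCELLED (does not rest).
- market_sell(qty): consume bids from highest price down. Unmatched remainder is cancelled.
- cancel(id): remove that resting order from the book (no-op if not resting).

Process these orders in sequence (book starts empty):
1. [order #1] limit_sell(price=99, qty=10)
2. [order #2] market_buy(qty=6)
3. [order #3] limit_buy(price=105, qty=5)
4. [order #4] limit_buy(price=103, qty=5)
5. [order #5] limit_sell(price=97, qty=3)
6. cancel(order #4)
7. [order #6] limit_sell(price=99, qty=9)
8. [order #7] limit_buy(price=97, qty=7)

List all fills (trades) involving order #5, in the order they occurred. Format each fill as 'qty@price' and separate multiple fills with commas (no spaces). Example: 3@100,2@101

Answer: 1@105,2@103

Derivation:
After op 1 [order #1] limit_sell(price=99, qty=10): fills=none; bids=[-] asks=[#1:10@99]
After op 2 [order #2] market_buy(qty=6): fills=#2x#1:6@99; bids=[-] asks=[#1:4@99]
After op 3 [order #3] limit_buy(price=105, qty=5): fills=#3x#1:4@99; bids=[#3:1@105] asks=[-]
After op 4 [order #4] limit_buy(price=103, qty=5): fills=none; bids=[#3:1@105 #4:5@103] asks=[-]
After op 5 [order #5] limit_sell(price=97, qty=3): fills=#3x#5:1@105 #4x#5:2@103; bids=[#4:3@103] asks=[-]
After op 6 cancel(order #4): fills=none; bids=[-] asks=[-]
After op 7 [order #6] limit_sell(price=99, qty=9): fills=none; bids=[-] asks=[#6:9@99]
After op 8 [order #7] limit_buy(price=97, qty=7): fills=none; bids=[#7:7@97] asks=[#6:9@99]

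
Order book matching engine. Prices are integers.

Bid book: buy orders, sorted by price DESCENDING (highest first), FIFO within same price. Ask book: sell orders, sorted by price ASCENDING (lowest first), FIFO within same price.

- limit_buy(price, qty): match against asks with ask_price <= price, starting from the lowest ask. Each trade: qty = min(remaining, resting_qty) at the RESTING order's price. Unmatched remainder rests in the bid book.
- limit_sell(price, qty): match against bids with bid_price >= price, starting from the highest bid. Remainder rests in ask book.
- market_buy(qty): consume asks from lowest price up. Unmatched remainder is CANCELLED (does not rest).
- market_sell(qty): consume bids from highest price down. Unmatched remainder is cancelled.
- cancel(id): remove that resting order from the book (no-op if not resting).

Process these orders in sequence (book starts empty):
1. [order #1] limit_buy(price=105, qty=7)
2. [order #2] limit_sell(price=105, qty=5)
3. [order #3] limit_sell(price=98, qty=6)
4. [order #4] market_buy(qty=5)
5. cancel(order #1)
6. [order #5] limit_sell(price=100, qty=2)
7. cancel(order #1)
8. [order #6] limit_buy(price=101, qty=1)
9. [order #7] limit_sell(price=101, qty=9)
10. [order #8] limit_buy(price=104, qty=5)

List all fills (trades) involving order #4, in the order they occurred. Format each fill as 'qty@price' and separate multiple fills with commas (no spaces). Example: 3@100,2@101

After op 1 [order #1] limit_buy(price=105, qty=7): fills=none; bids=[#1:7@105] asks=[-]
After op 2 [order #2] limit_sell(price=105, qty=5): fills=#1x#2:5@105; bids=[#1:2@105] asks=[-]
After op 3 [order #3] limit_sell(price=98, qty=6): fills=#1x#3:2@105; bids=[-] asks=[#3:4@98]
After op 4 [order #4] market_buy(qty=5): fills=#4x#3:4@98; bids=[-] asks=[-]
After op 5 cancel(order #1): fills=none; bids=[-] asks=[-]
After op 6 [order #5] limit_sell(price=100, qty=2): fills=none; bids=[-] asks=[#5:2@100]
After op 7 cancel(order #1): fills=none; bids=[-] asks=[#5:2@100]
After op 8 [order #6] limit_buy(price=101, qty=1): fills=#6x#5:1@100; bids=[-] asks=[#5:1@100]
After op 9 [order #7] limit_sell(price=101, qty=9): fills=none; bids=[-] asks=[#5:1@100 #7:9@101]
After op 10 [order #8] limit_buy(price=104, qty=5): fills=#8x#5:1@100 #8x#7:4@101; bids=[-] asks=[#7:5@101]

Answer: 4@98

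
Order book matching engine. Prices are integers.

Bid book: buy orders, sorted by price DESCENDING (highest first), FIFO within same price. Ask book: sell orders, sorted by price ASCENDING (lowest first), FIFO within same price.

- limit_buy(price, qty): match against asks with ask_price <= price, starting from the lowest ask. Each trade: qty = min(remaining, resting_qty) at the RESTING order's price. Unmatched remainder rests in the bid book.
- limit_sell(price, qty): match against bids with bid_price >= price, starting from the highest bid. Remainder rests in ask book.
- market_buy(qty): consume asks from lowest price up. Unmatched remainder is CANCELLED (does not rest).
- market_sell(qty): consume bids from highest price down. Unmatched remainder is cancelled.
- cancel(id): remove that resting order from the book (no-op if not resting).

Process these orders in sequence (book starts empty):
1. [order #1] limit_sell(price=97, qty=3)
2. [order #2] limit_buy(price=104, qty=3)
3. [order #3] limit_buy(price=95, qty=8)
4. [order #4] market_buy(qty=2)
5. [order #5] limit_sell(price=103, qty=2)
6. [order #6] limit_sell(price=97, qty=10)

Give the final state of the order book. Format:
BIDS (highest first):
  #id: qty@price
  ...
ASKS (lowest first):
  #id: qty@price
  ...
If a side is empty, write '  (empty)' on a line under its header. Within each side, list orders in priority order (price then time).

After op 1 [order #1] limit_sell(price=97, qty=3): fills=none; bids=[-] asks=[#1:3@97]
After op 2 [order #2] limit_buy(price=104, qty=3): fills=#2x#1:3@97; bids=[-] asks=[-]
After op 3 [order #3] limit_buy(price=95, qty=8): fills=none; bids=[#3:8@95] asks=[-]
After op 4 [order #4] market_buy(qty=2): fills=none; bids=[#3:8@95] asks=[-]
After op 5 [order #5] limit_sell(price=103, qty=2): fills=none; bids=[#3:8@95] asks=[#5:2@103]
After op 6 [order #6] limit_sell(price=97, qty=10): fills=none; bids=[#3:8@95] asks=[#6:10@97 #5:2@103]

Answer: BIDS (highest first):
  #3: 8@95
ASKS (lowest first):
  #6: 10@97
  #5: 2@103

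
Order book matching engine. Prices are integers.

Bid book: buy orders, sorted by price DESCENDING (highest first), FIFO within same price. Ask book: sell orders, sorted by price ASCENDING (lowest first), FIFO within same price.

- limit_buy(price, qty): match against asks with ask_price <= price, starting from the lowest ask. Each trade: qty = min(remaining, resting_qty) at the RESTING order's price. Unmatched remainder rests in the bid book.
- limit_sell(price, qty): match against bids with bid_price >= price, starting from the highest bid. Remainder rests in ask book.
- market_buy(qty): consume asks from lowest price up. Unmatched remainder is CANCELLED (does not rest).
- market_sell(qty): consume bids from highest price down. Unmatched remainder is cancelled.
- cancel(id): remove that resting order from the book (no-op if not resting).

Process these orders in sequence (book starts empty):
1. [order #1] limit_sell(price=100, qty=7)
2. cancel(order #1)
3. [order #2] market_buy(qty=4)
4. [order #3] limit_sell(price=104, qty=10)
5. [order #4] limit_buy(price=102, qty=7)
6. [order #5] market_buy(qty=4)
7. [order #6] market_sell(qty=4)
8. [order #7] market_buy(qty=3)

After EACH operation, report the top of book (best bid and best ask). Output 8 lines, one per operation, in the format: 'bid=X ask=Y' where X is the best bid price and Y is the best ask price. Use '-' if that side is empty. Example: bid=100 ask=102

After op 1 [order #1] limit_sell(price=100, qty=7): fills=none; bids=[-] asks=[#1:7@100]
After op 2 cancel(order #1): fills=none; bids=[-] asks=[-]
After op 3 [order #2] market_buy(qty=4): fills=none; bids=[-] asks=[-]
After op 4 [order #3] limit_sell(price=104, qty=10): fills=none; bids=[-] asks=[#3:10@104]
After op 5 [order #4] limit_buy(price=102, qty=7): fills=none; bids=[#4:7@102] asks=[#3:10@104]
After op 6 [order #5] market_buy(qty=4): fills=#5x#3:4@104; bids=[#4:7@102] asks=[#3:6@104]
After op 7 [order #6] market_sell(qty=4): fills=#4x#6:4@102; bids=[#4:3@102] asks=[#3:6@104]
After op 8 [order #7] market_buy(qty=3): fills=#7x#3:3@104; bids=[#4:3@102] asks=[#3:3@104]

Answer: bid=- ask=100
bid=- ask=-
bid=- ask=-
bid=- ask=104
bid=102 ask=104
bid=102 ask=104
bid=102 ask=104
bid=102 ask=104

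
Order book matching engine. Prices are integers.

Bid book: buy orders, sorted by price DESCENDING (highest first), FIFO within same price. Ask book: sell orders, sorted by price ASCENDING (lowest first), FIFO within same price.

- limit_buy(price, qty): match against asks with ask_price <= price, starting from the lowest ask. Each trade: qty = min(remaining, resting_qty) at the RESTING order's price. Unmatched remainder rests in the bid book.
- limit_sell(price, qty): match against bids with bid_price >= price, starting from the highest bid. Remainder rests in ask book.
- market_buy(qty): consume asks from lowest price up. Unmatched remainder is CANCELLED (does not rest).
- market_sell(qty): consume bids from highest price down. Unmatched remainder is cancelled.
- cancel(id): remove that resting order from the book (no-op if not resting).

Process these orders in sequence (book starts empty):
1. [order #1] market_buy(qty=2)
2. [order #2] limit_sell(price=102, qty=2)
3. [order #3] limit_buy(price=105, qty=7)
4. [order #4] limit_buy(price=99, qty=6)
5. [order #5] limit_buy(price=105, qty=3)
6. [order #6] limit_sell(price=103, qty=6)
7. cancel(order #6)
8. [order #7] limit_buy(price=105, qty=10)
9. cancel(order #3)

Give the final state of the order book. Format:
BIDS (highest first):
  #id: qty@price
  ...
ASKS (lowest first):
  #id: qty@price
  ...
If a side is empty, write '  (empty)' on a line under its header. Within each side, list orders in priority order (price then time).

Answer: BIDS (highest first):
  #5: 2@105
  #7: 10@105
  #4: 6@99
ASKS (lowest first):
  (empty)

Derivation:
After op 1 [order #1] market_buy(qty=2): fills=none; bids=[-] asks=[-]
After op 2 [order #2] limit_sell(price=102, qty=2): fills=none; bids=[-] asks=[#2:2@102]
After op 3 [order #3] limit_buy(price=105, qty=7): fills=#3x#2:2@102; bids=[#3:5@105] asks=[-]
After op 4 [order #4] limit_buy(price=99, qty=6): fills=none; bids=[#3:5@105 #4:6@99] asks=[-]
After op 5 [order #5] limit_buy(price=105, qty=3): fills=none; bids=[#3:5@105 #5:3@105 #4:6@99] asks=[-]
After op 6 [order #6] limit_sell(price=103, qty=6): fills=#3x#6:5@105 #5x#6:1@105; bids=[#5:2@105 #4:6@99] asks=[-]
After op 7 cancel(order #6): fills=none; bids=[#5:2@105 #4:6@99] asks=[-]
After op 8 [order #7] limit_buy(price=105, qty=10): fills=none; bids=[#5:2@105 #7:10@105 #4:6@99] asks=[-]
After op 9 cancel(order #3): fills=none; bids=[#5:2@105 #7:10@105 #4:6@99] asks=[-]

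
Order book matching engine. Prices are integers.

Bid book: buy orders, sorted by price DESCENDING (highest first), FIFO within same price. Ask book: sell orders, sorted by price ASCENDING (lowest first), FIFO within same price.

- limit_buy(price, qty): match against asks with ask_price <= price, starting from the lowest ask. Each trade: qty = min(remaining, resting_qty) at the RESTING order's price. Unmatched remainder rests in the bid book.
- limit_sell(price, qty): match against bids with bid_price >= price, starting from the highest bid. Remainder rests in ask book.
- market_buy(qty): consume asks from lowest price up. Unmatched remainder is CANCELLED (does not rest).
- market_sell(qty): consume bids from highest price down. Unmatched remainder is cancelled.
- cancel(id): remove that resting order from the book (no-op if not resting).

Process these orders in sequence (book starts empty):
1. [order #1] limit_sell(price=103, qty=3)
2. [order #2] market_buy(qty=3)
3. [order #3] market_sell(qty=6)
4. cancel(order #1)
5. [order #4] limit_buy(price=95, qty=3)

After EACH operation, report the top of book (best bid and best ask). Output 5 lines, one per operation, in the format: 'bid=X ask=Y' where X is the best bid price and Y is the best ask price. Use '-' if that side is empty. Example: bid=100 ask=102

After op 1 [order #1] limit_sell(price=103, qty=3): fills=none; bids=[-] asks=[#1:3@103]
After op 2 [order #2] market_buy(qty=3): fills=#2x#1:3@103; bids=[-] asks=[-]
After op 3 [order #3] market_sell(qty=6): fills=none; bids=[-] asks=[-]
After op 4 cancel(order #1): fills=none; bids=[-] asks=[-]
After op 5 [order #4] limit_buy(price=95, qty=3): fills=none; bids=[#4:3@95] asks=[-]

Answer: bid=- ask=103
bid=- ask=-
bid=- ask=-
bid=- ask=-
bid=95 ask=-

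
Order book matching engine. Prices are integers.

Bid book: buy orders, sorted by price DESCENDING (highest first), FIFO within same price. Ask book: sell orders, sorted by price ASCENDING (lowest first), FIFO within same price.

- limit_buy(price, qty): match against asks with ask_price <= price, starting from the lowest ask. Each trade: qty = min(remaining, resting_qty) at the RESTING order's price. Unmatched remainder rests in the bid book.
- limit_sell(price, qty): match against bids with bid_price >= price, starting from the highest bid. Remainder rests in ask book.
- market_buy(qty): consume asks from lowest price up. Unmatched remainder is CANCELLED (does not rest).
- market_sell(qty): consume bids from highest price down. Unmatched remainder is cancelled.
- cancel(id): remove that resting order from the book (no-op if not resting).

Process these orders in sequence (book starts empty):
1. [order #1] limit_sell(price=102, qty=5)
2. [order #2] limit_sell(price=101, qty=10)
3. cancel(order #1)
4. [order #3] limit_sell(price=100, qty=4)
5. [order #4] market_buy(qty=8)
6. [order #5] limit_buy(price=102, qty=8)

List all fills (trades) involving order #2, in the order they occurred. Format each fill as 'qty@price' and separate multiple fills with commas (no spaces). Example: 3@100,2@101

Answer: 4@101,6@101

Derivation:
After op 1 [order #1] limit_sell(price=102, qty=5): fills=none; bids=[-] asks=[#1:5@102]
After op 2 [order #2] limit_sell(price=101, qty=10): fills=none; bids=[-] asks=[#2:10@101 #1:5@102]
After op 3 cancel(order #1): fills=none; bids=[-] asks=[#2:10@101]
After op 4 [order #3] limit_sell(price=100, qty=4): fills=none; bids=[-] asks=[#3:4@100 #2:10@101]
After op 5 [order #4] market_buy(qty=8): fills=#4x#3:4@100 #4x#2:4@101; bids=[-] asks=[#2:6@101]
After op 6 [order #5] limit_buy(price=102, qty=8): fills=#5x#2:6@101; bids=[#5:2@102] asks=[-]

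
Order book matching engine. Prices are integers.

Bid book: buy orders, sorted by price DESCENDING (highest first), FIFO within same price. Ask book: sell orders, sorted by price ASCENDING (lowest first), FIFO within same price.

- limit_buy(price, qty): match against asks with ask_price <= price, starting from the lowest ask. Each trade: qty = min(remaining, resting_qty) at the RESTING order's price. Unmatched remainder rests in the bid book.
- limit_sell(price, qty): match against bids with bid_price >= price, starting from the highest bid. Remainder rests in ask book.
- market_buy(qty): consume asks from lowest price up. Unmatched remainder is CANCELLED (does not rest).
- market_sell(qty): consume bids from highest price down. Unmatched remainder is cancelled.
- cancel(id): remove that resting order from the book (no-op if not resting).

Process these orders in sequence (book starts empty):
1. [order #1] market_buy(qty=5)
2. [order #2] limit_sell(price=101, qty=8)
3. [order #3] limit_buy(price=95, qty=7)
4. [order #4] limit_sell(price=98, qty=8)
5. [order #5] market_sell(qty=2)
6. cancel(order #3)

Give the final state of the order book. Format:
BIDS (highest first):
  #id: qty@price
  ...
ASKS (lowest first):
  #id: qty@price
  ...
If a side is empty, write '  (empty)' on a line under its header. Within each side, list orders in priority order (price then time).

Answer: BIDS (highest first):
  (empty)
ASKS (lowest first):
  #4: 8@98
  #2: 8@101

Derivation:
After op 1 [order #1] market_buy(qty=5): fills=none; bids=[-] asks=[-]
After op 2 [order #2] limit_sell(price=101, qty=8): fills=none; bids=[-] asks=[#2:8@101]
After op 3 [order #3] limit_buy(price=95, qty=7): fills=none; bids=[#3:7@95] asks=[#2:8@101]
After op 4 [order #4] limit_sell(price=98, qty=8): fills=none; bids=[#3:7@95] asks=[#4:8@98 #2:8@101]
After op 5 [order #5] market_sell(qty=2): fills=#3x#5:2@95; bids=[#3:5@95] asks=[#4:8@98 #2:8@101]
After op 6 cancel(order #3): fills=none; bids=[-] asks=[#4:8@98 #2:8@101]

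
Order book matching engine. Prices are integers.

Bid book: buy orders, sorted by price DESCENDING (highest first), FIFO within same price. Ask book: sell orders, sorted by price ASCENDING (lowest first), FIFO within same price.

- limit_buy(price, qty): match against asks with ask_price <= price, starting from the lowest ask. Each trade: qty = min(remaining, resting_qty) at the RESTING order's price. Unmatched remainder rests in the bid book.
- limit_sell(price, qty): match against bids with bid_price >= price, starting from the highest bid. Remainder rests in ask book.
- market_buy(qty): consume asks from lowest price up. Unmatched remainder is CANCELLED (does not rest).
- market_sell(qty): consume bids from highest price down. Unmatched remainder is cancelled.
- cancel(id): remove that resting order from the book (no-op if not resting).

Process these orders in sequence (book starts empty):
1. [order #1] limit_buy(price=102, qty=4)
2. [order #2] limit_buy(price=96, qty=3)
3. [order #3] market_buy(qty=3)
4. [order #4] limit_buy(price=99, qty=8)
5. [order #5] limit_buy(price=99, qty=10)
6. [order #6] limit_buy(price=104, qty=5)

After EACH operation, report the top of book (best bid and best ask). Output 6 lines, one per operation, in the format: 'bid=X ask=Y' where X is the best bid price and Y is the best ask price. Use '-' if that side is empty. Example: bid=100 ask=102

After op 1 [order #1] limit_buy(price=102, qty=4): fills=none; bids=[#1:4@102] asks=[-]
After op 2 [order #2] limit_buy(price=96, qty=3): fills=none; bids=[#1:4@102 #2:3@96] asks=[-]
After op 3 [order #3] market_buy(qty=3): fills=none; bids=[#1:4@102 #2:3@96] asks=[-]
After op 4 [order #4] limit_buy(price=99, qty=8): fills=none; bids=[#1:4@102 #4:8@99 #2:3@96] asks=[-]
After op 5 [order #5] limit_buy(price=99, qty=10): fills=none; bids=[#1:4@102 #4:8@99 #5:10@99 #2:3@96] asks=[-]
After op 6 [order #6] limit_buy(price=104, qty=5): fills=none; bids=[#6:5@104 #1:4@102 #4:8@99 #5:10@99 #2:3@96] asks=[-]

Answer: bid=102 ask=-
bid=102 ask=-
bid=102 ask=-
bid=102 ask=-
bid=102 ask=-
bid=104 ask=-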